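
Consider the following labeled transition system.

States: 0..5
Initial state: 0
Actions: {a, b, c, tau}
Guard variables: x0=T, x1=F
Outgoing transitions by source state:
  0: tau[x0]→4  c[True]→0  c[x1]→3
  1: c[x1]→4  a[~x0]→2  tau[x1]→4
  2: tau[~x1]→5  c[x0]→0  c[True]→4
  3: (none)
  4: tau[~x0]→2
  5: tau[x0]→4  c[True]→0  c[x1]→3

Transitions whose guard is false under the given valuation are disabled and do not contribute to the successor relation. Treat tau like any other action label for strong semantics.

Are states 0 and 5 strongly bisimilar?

Answer: BISIMILAR

Trace:
Compute ~ classes (split until stable):
  round 0: {{0,1,2,3,4,5}}
  round 1: {{0,2,5},{1,3,4}}
  round 2: {{0,5},{1,3,4},{2}}
3 equivalence class(es) (converged in 3)
[0]={0,5}  [5]={0,5}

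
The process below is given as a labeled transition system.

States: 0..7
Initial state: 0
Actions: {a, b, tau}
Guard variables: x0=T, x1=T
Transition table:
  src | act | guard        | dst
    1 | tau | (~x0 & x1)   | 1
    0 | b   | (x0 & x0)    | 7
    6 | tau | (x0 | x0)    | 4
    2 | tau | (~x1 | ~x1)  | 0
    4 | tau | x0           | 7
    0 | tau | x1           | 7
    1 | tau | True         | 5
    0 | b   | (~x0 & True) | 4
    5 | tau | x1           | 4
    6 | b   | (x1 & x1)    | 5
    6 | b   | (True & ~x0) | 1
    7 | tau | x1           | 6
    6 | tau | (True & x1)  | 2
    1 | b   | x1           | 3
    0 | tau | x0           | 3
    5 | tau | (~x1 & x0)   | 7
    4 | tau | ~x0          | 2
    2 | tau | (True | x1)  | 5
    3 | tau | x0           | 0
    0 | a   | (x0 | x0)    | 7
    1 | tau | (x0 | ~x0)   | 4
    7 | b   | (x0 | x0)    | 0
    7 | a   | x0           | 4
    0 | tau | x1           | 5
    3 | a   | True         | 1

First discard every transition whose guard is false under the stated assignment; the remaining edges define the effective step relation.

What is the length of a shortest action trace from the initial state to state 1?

Answer: 2

Working:
Breadth-first toward 1:
  Layer 0: {0}
  Layer 1: {3,5,7}
  Layer 2: {1,4,6}
first hit 1 at d=2 via tau·a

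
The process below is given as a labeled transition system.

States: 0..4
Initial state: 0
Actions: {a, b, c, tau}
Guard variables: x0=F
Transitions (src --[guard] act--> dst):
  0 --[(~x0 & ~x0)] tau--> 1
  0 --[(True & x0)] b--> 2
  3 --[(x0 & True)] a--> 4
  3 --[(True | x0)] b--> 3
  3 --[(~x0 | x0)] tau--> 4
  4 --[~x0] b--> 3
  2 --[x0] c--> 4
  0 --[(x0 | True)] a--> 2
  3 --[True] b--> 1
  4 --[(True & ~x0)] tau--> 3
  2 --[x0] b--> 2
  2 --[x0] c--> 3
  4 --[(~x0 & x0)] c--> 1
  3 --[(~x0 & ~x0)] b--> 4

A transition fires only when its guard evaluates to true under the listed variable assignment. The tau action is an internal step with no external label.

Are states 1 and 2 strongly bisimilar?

Answer: BISIMILAR

Trace:
Refine partition for ~:
  π0 = {{0,1,2,3,4}}
  π1 = {{0},{1,2},{3,4}}
  π2 = {{0},{1,2},{3},{4}}
4 equivalence class(es) (converged in 3)
[1]={1,2}  [2]={1,2}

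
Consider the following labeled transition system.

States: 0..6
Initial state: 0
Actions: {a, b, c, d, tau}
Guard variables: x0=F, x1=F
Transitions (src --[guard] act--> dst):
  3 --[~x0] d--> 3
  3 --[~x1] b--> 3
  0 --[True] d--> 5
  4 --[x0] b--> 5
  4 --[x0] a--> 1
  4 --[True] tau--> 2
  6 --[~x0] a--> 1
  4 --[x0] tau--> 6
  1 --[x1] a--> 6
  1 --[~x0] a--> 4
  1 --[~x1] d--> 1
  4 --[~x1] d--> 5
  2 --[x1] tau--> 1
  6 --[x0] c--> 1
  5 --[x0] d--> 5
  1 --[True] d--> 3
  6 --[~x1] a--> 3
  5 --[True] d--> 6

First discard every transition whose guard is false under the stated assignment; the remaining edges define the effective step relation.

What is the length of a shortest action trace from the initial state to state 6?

Answer: 2

Working:
Layered search for 6:
  Layer 0: {0}
  Layer 1: {5}
  Layer 2: {6}
depth(6)=2, e.g. d·d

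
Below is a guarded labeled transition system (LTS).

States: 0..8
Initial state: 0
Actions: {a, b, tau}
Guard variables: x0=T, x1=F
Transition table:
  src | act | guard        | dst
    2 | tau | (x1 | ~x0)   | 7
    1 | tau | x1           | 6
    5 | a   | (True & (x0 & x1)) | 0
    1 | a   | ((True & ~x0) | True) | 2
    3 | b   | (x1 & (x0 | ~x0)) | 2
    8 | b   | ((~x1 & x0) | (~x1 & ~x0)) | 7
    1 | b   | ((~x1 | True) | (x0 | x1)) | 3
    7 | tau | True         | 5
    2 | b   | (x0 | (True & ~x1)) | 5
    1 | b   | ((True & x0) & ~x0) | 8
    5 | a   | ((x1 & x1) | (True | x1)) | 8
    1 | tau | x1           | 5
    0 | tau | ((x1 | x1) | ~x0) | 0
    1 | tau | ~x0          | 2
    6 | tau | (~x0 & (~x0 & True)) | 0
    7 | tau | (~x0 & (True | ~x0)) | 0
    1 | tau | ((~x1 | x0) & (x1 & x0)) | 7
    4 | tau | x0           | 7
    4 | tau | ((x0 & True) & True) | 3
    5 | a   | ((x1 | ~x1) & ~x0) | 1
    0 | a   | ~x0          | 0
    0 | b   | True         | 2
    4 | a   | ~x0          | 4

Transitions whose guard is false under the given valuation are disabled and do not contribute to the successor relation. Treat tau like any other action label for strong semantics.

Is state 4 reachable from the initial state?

9 transition(s) survive guard evaluation.
L0 = {0}
L1 = {2}  now seen {0,2}
L2 = {5}  now seen {0,2,5}
L3 = {8}  now seen {0,2,5,8}
L4 = {7}  now seen {0,2,5,7,8}
Reach set: {0,2,5,7,8}

Answer: UNREACHABLE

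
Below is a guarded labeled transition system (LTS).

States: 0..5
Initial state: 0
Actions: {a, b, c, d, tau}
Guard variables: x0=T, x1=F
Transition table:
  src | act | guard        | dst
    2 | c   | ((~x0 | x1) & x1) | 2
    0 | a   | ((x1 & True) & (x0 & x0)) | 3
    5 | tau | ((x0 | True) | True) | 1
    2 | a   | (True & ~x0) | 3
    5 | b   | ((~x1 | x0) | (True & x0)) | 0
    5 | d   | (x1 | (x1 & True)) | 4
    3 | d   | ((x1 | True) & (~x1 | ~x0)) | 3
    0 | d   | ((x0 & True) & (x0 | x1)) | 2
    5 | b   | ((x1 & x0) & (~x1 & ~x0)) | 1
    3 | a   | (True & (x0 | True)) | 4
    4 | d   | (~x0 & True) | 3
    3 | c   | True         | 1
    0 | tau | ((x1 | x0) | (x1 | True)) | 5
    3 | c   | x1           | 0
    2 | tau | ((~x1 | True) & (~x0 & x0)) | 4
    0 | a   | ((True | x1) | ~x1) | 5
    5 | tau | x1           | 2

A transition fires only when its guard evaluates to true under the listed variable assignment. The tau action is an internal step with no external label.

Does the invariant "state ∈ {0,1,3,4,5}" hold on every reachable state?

Answer: INVARIANT VIOLATED at state 2

Analysis:
Allowed set {0,1,3,4,5}
R = {0,1,2,5}
  0: ok
  1: ok
  2: ✗ unsafe
  5: ok
witness against invariant: d → 2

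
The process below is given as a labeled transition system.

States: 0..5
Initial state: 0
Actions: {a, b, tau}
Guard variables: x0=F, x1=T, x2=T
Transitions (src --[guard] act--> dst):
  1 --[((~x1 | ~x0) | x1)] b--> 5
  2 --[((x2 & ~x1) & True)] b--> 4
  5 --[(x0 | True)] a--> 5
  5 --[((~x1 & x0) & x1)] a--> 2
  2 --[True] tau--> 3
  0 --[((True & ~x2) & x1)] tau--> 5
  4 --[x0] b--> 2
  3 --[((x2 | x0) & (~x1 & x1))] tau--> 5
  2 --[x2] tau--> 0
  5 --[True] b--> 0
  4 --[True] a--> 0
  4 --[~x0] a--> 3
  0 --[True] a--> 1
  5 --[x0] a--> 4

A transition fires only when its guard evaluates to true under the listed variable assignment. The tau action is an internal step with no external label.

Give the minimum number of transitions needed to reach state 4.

Answer: UNREACHABLE

Analysis:
BFS to 4:
  Layer 0: {0}
  Layer 1: {1}
  Layer 2: {5}
4 never appears.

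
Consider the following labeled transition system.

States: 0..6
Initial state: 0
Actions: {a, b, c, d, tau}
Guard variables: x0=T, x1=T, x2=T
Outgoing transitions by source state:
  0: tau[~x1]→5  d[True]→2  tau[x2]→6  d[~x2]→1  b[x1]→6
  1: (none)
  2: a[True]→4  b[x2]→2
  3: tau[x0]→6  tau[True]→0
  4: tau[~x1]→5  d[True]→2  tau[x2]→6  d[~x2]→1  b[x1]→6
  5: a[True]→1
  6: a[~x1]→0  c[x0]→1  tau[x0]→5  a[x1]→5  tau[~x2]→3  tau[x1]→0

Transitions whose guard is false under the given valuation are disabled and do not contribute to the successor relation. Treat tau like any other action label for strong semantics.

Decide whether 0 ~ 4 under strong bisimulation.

Answer: BISIMILAR

Trace:
Compute ~ classes (split until stable):
  round 0: {{0,1,2,3,4,5,6}}
  round 1: {{0,4},{1},{2},{3},{5},{6}}
Fixed point at round 2; 6 class(es).
class of 0: {0,4}; class of 4: {0,4}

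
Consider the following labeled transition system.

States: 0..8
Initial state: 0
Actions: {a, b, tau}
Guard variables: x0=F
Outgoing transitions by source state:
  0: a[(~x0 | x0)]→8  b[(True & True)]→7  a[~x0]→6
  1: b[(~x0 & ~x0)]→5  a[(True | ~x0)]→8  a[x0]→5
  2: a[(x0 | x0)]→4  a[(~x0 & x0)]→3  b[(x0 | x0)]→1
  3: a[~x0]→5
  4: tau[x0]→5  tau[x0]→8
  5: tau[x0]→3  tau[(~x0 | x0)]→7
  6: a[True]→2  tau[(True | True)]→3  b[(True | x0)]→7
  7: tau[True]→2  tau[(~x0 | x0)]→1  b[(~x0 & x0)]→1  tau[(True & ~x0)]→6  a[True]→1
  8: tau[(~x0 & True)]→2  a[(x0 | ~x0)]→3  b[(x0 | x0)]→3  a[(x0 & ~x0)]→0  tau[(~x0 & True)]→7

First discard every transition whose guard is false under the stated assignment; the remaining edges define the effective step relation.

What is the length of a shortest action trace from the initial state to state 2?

Answer: 2

Trace:
Layered search for 2:
  Layer 0: {0}
  Layer 1: {6,7,8}
  Layer 2: {1,2,3}
first hit 2 at d=2 via a·a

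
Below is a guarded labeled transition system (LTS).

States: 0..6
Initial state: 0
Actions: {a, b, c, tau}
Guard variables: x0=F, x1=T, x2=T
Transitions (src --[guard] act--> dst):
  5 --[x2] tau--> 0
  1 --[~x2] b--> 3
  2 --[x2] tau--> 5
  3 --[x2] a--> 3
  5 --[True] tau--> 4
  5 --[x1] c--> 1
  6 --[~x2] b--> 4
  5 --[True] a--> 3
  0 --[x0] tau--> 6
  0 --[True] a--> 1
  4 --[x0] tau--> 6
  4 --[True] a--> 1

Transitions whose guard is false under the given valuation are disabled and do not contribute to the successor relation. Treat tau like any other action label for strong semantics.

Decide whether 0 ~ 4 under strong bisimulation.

Refine partition for ~:
  P[0] = {{0,1,2,3,4,5,6}}
  P[1] = {{0,3,4},{1,6},{2},{5}}
  P[2] = {{0,4},{1,6},{2},{3},{5}}
Fixed point at round 3; 5 class(es).
0∈{0,4}, 4∈{0,4}

Answer: BISIMILAR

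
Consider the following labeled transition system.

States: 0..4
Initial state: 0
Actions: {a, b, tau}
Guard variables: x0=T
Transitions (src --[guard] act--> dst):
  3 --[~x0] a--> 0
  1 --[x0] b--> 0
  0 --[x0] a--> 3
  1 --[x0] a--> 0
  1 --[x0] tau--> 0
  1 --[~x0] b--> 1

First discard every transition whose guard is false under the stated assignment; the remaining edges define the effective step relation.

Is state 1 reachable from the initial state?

4 transition(s) survive guard evaluation.
L0 = {0}
L1 = {3}  cumulative {0,3}
Reachable = {0,3}

Answer: UNREACHABLE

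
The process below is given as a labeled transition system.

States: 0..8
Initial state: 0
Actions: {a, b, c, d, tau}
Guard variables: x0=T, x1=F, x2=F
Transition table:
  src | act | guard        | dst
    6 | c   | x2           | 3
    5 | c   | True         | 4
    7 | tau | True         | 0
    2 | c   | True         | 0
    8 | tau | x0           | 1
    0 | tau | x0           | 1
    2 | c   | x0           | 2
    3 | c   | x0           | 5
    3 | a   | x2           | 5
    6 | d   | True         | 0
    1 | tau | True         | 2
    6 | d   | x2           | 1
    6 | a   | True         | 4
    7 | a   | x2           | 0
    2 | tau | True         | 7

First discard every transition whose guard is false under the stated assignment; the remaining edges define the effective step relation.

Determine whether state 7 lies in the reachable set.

Answer: REACHABLE

Working:
Guard filter leaves 11 enabled edge(s).
Layer 0: {0}
Layer 1: {1}  total {0,1}
Layer 2: {2}  total {0,1,2}
Layer 3: {7}  total {0,1,2,7}
Reach set: {0,1,2,7}
witness 7: tau·tau·tau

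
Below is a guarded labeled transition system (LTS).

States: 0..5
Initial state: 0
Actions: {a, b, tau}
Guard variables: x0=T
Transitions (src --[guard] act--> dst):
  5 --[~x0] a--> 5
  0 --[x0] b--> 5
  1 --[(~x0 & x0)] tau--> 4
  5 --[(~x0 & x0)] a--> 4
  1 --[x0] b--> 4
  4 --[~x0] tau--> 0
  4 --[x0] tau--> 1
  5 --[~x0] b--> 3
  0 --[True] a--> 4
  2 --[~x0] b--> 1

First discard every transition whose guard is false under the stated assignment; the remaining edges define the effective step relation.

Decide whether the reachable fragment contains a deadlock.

Reach set: {0,1,4,5}
  0: a→4  b→5  [2 exit(s)]
  1: b→4  [1 exit(s)]
  4: tau→1  [1 exit(s)]
  5: ∅  [deadlock]
witness 5: b

Answer: DEADLOCK at state 5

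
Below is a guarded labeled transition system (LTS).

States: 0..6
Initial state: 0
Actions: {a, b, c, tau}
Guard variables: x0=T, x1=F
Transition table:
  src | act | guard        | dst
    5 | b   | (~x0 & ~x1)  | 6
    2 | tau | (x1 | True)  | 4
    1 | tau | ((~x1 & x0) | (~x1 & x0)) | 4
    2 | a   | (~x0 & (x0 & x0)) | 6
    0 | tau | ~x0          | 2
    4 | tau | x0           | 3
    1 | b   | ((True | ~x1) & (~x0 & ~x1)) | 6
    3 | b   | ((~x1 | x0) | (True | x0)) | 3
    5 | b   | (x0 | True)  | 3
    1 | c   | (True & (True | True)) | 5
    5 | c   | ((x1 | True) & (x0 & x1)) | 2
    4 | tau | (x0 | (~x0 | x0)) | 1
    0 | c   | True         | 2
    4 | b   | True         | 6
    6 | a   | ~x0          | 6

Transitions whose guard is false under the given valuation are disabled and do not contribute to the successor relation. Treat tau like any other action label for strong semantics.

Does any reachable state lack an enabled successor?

Reach set: {0,1,2,3,4,5,6}
  0: c→2  [deg 1]
  1: c→5  tau→4  [deg 2]
  2: tau→4  [deg 1]
  3: b→3  [deg 1]
  4: b→6  tau→1  tau→3  [deg 3]
  5: b→3  [deg 1]
  6: ∅  [deadlock]
Path to 6: c·tau·b

Answer: DEADLOCK at state 6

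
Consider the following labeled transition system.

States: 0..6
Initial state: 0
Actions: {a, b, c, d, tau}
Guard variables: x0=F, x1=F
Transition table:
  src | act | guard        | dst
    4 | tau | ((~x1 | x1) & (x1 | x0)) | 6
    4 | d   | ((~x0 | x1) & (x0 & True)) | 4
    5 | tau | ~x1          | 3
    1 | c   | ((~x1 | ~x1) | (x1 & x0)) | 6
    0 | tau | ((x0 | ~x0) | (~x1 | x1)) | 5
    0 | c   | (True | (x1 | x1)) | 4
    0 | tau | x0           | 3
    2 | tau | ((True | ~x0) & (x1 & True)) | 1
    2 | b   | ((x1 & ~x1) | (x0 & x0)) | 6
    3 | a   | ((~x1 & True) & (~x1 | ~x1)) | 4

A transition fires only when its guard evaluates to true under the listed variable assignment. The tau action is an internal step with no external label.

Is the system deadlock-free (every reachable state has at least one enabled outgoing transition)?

Answer: DEADLOCK at state 4

Working:
Reach set: {0,3,4,5}
  0: c→4  tau→5  [deg 2]
  3: a→4  [deg 1]
  4: ∅  [STUCK]
  5: tau→3  [deg 1]
witness 4: c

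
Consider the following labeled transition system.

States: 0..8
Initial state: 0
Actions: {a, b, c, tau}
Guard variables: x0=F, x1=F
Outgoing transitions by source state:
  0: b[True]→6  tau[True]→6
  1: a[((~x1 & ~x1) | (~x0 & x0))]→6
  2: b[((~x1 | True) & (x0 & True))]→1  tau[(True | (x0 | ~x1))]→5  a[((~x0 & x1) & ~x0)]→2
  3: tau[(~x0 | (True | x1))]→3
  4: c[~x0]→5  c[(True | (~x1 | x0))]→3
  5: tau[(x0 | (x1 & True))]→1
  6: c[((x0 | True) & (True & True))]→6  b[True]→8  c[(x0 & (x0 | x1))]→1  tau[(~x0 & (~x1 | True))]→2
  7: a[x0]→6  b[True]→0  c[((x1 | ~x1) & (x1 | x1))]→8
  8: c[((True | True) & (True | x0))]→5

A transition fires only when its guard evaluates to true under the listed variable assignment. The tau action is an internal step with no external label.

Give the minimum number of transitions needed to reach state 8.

Layered search for 8:
  L0 = {0}
  L1 = {6}
  L2 = {2,8}
8 enters at depth 2; path b·b

Answer: 2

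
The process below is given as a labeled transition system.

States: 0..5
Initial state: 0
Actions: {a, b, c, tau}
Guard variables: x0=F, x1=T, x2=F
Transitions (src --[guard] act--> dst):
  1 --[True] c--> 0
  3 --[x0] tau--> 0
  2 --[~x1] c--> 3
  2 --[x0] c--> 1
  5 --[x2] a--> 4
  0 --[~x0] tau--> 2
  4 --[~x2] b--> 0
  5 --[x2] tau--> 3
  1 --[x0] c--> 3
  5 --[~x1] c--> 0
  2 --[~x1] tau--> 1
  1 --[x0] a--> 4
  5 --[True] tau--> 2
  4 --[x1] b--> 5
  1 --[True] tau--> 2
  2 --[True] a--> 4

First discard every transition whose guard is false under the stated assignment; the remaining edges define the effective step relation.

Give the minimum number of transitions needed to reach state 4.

Breadth-first toward 4:
  L0 = {0}
  L1 = {2}
  L2 = {4}
4 enters at depth 2; path tau·a

Answer: 2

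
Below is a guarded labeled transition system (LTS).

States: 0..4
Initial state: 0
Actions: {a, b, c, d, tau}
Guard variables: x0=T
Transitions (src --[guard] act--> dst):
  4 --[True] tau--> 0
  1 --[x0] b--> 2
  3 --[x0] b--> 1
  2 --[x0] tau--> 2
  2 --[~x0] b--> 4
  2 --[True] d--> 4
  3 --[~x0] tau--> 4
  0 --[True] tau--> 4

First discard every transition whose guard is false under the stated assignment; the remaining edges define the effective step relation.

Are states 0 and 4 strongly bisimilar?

Refine partition for ~:
  π0 = {{0,1,2,3,4}}
  π1 = {{0,4},{1,3},{2}}
  π2 = {{0,4},{1},{2},{3}}
stable after 3 split(s): 4 block(s)
0∈{0,4}, 4∈{0,4}

Answer: BISIMILAR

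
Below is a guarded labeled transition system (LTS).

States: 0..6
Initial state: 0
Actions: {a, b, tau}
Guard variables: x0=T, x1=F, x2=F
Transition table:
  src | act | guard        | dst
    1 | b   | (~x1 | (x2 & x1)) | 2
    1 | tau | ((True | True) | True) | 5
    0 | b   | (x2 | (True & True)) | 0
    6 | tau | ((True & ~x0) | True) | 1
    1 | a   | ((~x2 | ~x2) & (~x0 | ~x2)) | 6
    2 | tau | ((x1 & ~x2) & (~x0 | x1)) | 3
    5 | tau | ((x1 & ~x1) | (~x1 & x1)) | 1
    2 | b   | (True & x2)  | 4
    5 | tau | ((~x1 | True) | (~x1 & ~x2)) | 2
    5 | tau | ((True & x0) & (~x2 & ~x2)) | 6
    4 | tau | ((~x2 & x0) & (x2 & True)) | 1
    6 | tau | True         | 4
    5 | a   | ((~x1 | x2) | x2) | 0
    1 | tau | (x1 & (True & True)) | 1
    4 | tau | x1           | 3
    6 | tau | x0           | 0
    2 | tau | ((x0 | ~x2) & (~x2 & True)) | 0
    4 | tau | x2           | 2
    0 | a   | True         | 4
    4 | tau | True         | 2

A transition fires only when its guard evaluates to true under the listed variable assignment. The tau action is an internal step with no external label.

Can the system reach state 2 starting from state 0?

After dropping false guards: 13 live edges.
depth 0: {0}
depth 1: {4}  now seen {0,4}
depth 2: {2}  now seen {0,2,4}
R = {0,2,4}
Path to 2: a·tau

Answer: REACHABLE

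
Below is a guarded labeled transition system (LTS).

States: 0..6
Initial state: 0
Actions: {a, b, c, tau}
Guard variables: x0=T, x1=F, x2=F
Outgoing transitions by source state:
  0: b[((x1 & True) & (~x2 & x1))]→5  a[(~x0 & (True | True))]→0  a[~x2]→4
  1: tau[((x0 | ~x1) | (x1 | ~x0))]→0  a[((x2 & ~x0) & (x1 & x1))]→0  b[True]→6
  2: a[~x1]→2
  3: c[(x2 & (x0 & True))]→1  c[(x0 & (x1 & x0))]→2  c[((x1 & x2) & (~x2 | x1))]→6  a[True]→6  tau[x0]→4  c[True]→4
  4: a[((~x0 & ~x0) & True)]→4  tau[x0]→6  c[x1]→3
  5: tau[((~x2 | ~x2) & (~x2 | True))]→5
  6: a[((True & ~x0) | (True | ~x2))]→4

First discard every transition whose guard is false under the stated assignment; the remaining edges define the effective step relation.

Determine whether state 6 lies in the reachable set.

Guard filter leaves 10 enabled edge(s).
Layer 0: {0}
Layer 1: {4}  cumulative {0,4}
Layer 2: {6}  cumulative {0,4,6}
Reachable = {0,4,6}
witness 6: a·tau

Answer: REACHABLE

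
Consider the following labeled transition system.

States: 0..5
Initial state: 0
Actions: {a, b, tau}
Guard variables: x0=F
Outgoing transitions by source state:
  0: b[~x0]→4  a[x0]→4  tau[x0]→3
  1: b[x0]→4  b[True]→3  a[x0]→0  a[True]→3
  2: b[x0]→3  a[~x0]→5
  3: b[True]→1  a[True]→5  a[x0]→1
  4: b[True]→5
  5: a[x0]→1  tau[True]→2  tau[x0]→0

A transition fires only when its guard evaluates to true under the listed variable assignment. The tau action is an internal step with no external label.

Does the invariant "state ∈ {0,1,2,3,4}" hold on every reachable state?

Answer: INVARIANT VIOLATED at state 5

Working:
Allowed set {0,1,2,3,4}
Reachable = {0,2,4,5}
  0: ok
  2: ok
  4: ok
  5: VIOLATES
witness against invariant: b·b → 5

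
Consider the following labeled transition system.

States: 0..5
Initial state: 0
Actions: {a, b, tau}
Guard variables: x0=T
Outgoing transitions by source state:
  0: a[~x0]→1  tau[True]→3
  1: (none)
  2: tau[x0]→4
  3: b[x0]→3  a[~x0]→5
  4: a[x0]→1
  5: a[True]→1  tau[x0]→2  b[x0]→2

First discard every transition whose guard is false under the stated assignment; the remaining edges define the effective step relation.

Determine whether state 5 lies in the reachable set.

Answer: UNREACHABLE

Trace:
7 transition(s) survive guard evaluation.
Layer 0: {0}
Layer 1: {3}  cumulative {0,3}
R = {0,3}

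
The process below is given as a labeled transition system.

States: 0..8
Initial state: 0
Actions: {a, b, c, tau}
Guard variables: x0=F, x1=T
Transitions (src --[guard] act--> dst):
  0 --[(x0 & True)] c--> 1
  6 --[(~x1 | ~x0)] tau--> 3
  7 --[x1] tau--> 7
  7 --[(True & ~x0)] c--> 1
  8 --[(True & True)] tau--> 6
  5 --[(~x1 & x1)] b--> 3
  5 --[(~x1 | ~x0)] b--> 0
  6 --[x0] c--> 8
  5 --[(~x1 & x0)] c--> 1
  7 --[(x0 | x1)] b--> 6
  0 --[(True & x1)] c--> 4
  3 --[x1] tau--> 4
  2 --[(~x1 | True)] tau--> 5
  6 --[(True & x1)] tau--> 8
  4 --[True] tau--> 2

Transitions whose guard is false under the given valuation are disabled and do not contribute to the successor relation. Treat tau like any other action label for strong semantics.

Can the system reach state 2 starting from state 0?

11 transition(s) survive guard evaluation.
depth 0: {0}
depth 1: {4}  total {0,4}
depth 2: {2}  total {0,2,4}
depth 3: {5}  total {0,2,4,5}
Reachable = {0,2,4,5}
witness 2: c·tau

Answer: REACHABLE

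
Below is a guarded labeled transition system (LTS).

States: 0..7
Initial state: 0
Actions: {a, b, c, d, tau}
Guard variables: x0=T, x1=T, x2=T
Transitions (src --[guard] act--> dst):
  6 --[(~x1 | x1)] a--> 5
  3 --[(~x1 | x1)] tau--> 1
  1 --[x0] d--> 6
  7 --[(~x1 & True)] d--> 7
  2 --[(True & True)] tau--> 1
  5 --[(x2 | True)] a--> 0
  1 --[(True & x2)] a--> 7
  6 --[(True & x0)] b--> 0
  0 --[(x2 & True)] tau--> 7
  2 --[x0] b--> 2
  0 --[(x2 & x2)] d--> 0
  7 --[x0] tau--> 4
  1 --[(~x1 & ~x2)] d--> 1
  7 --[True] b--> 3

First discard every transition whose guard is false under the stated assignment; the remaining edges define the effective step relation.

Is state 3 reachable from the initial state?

After dropping false guards: 12 live edges.
depth 0: {0}
depth 1: {7}  total {0,7}
depth 2: {3,4}  total {0,3,4,7}
depth 3: {1}  total {0,1,3,4,7}
depth 4: {6}  total {0,1,3,4,6,7}
depth 5: {5}  total {0,1,3,4,5,6,7}
Reachable = {0,1,3,4,5,6,7}
Path to 3: tau·b

Answer: REACHABLE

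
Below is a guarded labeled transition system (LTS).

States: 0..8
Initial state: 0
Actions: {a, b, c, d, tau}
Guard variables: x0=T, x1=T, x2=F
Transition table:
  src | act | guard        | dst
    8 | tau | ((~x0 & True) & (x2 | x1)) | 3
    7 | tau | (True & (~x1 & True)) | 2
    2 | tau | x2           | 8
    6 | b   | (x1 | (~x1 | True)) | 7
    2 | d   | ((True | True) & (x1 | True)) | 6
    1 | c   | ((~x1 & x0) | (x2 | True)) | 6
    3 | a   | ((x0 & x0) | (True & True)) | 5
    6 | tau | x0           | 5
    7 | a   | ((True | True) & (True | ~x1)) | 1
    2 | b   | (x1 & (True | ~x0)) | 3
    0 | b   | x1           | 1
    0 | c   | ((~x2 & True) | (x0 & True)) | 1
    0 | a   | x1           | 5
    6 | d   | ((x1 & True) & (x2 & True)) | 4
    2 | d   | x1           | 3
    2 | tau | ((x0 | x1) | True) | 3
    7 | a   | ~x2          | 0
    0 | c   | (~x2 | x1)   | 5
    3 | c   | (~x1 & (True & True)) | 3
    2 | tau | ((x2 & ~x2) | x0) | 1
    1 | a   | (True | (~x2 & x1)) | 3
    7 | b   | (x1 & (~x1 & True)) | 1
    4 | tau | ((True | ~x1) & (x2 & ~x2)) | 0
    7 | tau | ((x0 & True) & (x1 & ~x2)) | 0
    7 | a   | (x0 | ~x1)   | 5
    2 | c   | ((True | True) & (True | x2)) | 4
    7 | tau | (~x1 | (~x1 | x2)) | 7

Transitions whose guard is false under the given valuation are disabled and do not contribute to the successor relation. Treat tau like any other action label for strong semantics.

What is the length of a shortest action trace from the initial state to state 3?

Breadth-first toward 3:
  depth 0: {0}
  depth 1: {1,5}
  depth 2: {3,6}
depth(3)=2, e.g. b·a

Answer: 2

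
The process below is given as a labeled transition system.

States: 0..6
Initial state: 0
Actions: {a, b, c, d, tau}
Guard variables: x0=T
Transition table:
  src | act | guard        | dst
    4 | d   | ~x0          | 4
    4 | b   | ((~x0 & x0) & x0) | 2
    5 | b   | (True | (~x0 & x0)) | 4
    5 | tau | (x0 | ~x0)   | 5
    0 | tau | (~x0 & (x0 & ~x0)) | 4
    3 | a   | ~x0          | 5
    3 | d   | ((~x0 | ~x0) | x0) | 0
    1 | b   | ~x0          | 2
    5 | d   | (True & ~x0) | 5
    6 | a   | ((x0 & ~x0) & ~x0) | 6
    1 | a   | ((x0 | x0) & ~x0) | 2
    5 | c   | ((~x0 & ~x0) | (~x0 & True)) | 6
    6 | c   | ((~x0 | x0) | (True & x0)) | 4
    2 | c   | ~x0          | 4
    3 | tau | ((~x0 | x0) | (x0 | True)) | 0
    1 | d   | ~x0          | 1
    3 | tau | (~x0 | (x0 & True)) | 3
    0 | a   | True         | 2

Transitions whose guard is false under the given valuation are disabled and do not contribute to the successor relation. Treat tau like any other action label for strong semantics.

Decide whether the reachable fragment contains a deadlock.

Answer: DEADLOCK at state 2

Working:
R = {0,2}
  0: a→2  [1 exit(s)]
  2: ∅  [STUCK]
Path to 2: a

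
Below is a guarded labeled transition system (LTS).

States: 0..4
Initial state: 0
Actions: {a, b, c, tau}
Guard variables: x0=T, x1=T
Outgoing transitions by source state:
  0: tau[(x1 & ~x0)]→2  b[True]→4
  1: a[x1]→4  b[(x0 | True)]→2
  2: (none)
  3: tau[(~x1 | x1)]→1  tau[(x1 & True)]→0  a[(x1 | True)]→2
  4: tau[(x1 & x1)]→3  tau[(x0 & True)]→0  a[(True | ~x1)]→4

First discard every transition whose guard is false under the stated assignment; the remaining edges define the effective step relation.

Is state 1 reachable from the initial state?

Guard filter leaves 9 enabled edge(s).
Layer 0: {0}
Layer 1: {4}  total {0,4}
Layer 2: {3}  total {0,3,4}
Layer 3: {1,2}  total {0,1,2,3,4}
R = {0,1,2,3,4}
witness 1: b·tau·tau

Answer: REACHABLE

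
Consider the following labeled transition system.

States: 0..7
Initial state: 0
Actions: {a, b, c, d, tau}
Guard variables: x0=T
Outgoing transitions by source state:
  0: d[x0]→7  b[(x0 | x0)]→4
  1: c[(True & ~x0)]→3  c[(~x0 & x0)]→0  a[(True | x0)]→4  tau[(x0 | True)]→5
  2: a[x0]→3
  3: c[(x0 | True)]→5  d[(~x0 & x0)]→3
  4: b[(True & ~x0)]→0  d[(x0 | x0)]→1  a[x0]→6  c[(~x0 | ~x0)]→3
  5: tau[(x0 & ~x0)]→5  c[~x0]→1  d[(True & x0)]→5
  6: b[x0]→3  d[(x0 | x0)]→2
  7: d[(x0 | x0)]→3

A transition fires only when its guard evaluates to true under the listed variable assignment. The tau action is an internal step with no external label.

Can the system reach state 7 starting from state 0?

After dropping false guards: 12 live edges.
depth 0: {0}
depth 1: {4,7}  total {0,4,7}
depth 2: {1,3,6}  total {0,1,3,4,6,7}
depth 3: {2,5}  total {0,1,2,3,4,5,6,7}
Reach set: {0,1,2,3,4,5,6,7}
witness 7: d

Answer: REACHABLE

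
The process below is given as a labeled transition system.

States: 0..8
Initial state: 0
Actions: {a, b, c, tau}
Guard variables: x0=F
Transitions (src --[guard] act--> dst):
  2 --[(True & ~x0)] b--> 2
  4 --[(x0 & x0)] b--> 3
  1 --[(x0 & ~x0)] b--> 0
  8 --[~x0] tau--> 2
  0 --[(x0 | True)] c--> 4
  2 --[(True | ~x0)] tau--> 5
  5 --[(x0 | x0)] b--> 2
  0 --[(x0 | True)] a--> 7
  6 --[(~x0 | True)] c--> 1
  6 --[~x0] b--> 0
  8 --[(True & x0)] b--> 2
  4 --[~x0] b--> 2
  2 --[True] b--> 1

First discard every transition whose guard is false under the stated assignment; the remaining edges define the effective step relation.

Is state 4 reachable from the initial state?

Guard filter leaves 9 enabled edge(s).
L0 = {0}
L1 = {4,7}  cumulative {0,4,7}
L2 = {2}  cumulative {0,2,4,7}
L3 = {1,5}  cumulative {0,1,2,4,5,7}
R = {0,1,2,4,5,7}
witness 4: c

Answer: REACHABLE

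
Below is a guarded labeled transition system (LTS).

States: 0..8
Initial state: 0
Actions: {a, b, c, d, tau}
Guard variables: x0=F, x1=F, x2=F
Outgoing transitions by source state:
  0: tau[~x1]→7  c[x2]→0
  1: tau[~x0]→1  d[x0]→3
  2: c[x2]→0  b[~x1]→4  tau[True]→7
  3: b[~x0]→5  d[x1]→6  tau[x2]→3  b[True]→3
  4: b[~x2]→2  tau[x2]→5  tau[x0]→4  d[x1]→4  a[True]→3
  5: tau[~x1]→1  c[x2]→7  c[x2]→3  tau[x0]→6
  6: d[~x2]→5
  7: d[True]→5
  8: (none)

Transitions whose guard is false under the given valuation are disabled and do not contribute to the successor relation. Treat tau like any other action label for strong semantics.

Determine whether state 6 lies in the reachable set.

11 transition(s) survive guard evaluation.
L0 = {0}
L1 = {7}  total {0,7}
L2 = {5}  total {0,5,7}
L3 = {1}  total {0,1,5,7}
Reachable = {0,1,5,7}

Answer: UNREACHABLE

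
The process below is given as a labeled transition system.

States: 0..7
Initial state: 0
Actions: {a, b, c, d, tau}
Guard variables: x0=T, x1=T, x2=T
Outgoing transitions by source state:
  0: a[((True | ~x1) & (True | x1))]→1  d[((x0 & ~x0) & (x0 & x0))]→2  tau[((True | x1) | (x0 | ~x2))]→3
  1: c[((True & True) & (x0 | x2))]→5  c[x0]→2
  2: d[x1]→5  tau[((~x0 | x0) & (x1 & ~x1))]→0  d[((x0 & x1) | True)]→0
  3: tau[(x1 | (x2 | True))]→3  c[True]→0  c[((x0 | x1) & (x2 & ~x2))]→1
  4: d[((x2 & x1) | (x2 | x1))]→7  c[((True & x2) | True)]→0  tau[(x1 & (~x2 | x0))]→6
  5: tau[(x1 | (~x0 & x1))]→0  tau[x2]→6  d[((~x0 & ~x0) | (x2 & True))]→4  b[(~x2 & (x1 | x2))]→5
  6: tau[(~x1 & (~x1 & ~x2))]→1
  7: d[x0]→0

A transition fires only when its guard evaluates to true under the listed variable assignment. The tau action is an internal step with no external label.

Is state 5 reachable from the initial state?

Guard filter leaves 15 enabled edge(s).
L0 = {0}
L1 = {1,3}  cumulative {0,1,3}
L2 = {2,5}  cumulative {0,1,2,3,5}
L3 = {4,6}  cumulative {0,1,2,3,4,5,6}
L4 = {7}  cumulative {0,1,2,3,4,5,6,7}
Reach set: {0,1,2,3,4,5,6,7}
witness 5: a·c

Answer: REACHABLE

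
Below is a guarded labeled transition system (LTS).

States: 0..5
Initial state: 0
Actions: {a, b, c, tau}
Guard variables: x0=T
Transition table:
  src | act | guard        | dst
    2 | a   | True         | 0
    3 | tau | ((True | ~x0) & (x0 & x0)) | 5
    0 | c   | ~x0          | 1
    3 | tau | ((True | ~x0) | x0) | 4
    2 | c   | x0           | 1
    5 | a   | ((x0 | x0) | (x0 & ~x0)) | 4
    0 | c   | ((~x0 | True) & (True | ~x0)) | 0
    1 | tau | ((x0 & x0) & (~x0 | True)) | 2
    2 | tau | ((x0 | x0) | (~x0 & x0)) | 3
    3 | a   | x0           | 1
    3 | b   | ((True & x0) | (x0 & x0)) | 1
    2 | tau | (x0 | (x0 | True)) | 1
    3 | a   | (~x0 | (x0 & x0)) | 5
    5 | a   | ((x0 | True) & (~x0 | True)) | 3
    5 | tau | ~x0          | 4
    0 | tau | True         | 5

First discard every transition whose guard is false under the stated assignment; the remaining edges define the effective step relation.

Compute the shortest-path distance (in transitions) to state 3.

Answer: 2

Analysis:
Breadth-first toward 3:
  Layer 0: {0}
  Layer 1: {5}
  Layer 2: {3,4}
depth(3)=2, e.g. tau·a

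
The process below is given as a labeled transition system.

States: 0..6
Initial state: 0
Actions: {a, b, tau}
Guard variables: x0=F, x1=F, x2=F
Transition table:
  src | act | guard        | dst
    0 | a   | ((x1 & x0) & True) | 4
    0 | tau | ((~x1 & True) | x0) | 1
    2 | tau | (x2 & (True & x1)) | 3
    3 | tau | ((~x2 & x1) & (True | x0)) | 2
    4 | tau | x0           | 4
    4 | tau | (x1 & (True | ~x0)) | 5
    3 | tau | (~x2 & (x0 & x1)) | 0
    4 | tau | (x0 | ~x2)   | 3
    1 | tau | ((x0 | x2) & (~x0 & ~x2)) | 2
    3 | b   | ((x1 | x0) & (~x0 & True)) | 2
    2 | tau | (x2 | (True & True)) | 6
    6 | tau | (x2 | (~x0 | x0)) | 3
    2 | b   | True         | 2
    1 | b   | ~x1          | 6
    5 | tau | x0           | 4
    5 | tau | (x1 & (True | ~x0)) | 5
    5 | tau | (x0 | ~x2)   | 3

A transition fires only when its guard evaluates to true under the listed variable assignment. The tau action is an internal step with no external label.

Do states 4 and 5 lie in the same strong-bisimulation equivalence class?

Answer: BISIMILAR

Trace:
Bisimulation quotient by refinement:
  P[0] = {{0,1,2,3,4,5,6}}
  P[1] = {{0,4,5,6},{1},{2},{3}}
  P[2] = {{0},{1},{2},{3},{4,5,6}}
Fixed point at round 3; 5 class(es).
[4]={4,5,6}  [5]={4,5,6}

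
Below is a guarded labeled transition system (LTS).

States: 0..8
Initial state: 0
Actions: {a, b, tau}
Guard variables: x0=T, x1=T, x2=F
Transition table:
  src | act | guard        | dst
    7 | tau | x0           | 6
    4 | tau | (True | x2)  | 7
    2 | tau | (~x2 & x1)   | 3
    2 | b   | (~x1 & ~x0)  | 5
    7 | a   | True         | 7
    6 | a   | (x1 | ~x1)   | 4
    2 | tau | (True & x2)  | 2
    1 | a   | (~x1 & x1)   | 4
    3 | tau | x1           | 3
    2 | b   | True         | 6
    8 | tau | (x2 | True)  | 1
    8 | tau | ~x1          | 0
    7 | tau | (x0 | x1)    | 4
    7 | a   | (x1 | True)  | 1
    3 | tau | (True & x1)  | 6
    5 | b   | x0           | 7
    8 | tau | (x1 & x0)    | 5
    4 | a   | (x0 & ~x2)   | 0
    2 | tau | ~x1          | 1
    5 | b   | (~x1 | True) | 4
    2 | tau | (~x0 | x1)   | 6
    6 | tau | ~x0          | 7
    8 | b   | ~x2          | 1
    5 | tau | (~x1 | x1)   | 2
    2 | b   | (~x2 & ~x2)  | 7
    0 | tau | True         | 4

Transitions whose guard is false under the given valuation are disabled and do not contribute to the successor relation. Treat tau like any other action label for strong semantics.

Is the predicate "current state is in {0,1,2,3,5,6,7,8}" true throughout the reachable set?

Allowed set {0,1,2,3,5,6,7,8}
Reach set: {0,1,4,6,7}
  0: ok
  1: ok
  4: outside
  6: ok
  7: ok
counterexample path to 4: tau

Answer: INVARIANT VIOLATED at state 4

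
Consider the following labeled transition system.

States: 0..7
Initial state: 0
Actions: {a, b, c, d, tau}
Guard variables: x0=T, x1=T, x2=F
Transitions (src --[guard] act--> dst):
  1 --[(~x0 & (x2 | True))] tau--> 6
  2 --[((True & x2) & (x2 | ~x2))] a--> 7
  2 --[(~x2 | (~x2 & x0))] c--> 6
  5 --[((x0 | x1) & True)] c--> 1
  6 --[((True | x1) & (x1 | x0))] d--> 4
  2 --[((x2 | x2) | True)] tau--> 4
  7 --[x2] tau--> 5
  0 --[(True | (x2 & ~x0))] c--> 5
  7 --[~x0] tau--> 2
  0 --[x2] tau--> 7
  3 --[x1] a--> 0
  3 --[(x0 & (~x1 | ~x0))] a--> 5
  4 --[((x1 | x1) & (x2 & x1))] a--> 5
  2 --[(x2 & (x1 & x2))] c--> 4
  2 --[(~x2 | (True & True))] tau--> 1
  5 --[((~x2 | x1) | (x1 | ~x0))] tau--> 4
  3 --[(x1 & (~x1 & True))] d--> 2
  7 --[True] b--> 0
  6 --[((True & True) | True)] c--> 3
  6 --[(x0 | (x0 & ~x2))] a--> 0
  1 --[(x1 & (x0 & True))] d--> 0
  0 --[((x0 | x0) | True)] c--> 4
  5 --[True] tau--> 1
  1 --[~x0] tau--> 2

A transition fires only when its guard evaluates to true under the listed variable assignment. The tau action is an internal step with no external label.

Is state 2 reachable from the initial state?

Guard filter leaves 14 enabled edge(s).
depth 0: {0}
depth 1: {4,5}  cumulative {0,4,5}
depth 2: {1}  cumulative {0,1,4,5}
Reach set: {0,1,4,5}

Answer: UNREACHABLE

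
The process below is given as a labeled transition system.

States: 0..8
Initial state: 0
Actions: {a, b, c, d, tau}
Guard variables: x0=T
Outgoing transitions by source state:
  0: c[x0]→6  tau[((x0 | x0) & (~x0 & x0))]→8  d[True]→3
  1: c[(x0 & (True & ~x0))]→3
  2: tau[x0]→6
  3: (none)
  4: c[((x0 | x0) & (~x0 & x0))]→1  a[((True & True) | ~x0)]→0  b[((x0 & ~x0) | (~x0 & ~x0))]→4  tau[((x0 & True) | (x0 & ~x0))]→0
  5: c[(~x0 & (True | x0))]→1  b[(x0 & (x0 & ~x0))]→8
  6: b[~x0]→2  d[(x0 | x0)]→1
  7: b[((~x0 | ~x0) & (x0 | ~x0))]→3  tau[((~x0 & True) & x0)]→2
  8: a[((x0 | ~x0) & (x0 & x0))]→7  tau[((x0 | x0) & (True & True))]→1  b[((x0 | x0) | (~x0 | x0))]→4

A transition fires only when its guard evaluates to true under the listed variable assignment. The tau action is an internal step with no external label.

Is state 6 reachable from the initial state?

After dropping false guards: 9 live edges.
Layer 0: {0}
Layer 1: {3,6}  cumulative {0,3,6}
Layer 2: {1}  cumulative {0,1,3,6}
Reachable = {0,1,3,6}
trace reaching 6: c

Answer: REACHABLE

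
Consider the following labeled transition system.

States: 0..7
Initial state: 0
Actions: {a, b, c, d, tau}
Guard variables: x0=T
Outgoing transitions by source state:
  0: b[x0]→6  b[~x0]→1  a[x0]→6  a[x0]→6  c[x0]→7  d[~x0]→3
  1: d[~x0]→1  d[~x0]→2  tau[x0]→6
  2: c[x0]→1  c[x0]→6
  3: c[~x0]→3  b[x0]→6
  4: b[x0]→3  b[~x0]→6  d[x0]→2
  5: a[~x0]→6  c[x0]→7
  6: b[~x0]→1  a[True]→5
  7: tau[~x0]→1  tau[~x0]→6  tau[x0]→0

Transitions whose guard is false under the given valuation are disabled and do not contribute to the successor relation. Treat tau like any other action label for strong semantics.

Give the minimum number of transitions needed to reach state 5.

BFS to 5:
  depth 0: {0}
  depth 1: {6,7}
  depth 2: {5}
5 enters at depth 2; path a·a

Answer: 2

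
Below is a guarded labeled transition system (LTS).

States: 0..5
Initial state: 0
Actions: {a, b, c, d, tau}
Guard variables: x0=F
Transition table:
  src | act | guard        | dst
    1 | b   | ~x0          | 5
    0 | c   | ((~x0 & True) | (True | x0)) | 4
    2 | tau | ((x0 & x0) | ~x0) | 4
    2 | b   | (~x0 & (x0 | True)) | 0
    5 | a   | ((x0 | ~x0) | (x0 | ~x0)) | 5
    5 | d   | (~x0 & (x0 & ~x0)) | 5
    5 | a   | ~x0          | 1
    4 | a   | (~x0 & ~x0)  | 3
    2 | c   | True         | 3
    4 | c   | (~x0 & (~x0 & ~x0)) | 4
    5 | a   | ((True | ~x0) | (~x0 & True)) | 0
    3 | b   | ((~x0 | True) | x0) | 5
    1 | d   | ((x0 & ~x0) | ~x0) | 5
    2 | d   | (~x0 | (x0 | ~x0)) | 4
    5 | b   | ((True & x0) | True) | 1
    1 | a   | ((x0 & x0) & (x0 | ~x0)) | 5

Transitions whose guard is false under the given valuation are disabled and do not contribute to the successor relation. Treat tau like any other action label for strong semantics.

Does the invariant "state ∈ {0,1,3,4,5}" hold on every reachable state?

Answer: INVARIANT HOLDS

Working:
Inv-set: {0,1,3,4,5}
Reachable = {0,1,3,4,5}
  0: safe
  1: safe
  3: safe
  4: safe
  5: safe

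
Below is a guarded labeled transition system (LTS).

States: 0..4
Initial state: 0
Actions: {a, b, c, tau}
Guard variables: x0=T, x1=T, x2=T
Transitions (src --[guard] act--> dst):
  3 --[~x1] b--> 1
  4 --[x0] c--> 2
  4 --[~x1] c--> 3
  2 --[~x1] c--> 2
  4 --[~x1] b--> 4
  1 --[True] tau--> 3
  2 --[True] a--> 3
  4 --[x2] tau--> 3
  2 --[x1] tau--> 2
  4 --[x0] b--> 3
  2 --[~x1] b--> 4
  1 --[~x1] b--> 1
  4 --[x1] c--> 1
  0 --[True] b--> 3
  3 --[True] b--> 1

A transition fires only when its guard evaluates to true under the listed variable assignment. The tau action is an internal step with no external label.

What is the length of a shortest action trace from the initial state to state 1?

BFS to 1:
  L0 = {0}
  L1 = {3}
  L2 = {1}
1 enters at depth 2; path b·b

Answer: 2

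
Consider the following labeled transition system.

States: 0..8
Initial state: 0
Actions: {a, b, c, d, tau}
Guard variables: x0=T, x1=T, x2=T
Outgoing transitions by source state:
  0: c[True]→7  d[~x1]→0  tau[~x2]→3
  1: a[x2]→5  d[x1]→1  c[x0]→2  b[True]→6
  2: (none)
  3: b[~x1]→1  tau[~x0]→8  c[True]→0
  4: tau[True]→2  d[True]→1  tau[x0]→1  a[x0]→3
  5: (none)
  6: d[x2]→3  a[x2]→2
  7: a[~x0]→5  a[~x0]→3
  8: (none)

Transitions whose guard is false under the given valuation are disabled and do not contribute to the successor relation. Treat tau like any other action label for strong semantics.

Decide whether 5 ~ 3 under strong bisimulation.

Bisimulation quotient by refinement:
  P[0] = {{0,1,2,3,4,5,6,7,8}}
  P[1] = {{0,3},{1},{2,5,7,8},{4},{6}}
  P[2] = {{0},{1},{2,5,7,8},{3},{4},{6}}
6 equivalence class(es) (converged in 3)
class of 5: {2,5,7,8}; class of 3: {3}

Answer: NOT BISIMILAR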